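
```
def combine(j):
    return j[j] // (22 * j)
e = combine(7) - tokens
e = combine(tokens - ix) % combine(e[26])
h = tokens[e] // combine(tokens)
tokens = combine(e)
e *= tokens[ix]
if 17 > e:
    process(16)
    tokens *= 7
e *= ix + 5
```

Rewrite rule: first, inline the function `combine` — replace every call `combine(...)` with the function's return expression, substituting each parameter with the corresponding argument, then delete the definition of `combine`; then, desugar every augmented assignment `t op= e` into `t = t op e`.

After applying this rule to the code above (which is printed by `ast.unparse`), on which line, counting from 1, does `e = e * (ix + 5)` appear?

9

Transformed code:
e = 7[7] // (22 * 7) - tokens
e = (tokens - ix)[tokens - ix] // (22 * (tokens - ix)) % (e[26][e[26]] // (22 * e[26]))
h = tokens[e] // (tokens[tokens] // (22 * tokens))
tokens = e[e] // (22 * e)
e = e * tokens[ix]
if 17 > e:
    process(16)
    tokens = tokens * 7
e = e * (ix + 5)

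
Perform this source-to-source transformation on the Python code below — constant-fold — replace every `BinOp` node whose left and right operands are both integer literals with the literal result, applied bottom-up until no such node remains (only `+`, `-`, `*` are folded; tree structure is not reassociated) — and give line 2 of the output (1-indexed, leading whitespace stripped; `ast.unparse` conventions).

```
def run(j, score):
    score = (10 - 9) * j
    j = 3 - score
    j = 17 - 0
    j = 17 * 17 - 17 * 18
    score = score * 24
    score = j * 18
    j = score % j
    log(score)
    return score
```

score = 1 * j

Transformed code:
def run(j, score):
    score = 1 * j
    j = 3 - score
    j = 17
    j = -17
    score = score * 24
    score = j * 18
    j = score % j
    log(score)
    return score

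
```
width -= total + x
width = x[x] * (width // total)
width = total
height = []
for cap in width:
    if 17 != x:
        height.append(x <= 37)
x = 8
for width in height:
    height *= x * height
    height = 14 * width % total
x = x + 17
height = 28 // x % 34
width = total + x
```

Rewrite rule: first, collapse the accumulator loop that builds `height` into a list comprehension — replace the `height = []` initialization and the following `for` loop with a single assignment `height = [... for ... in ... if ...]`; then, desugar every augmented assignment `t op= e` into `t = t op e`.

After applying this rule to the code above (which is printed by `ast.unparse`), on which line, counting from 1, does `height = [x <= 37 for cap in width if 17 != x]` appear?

Transformed code:
width = width - (total + x)
width = x[x] * (width // total)
width = total
height = [x <= 37 for cap in width if 17 != x]
x = 8
for width in height:
    height = height * (x * height)
    height = 14 * width % total
x = x + 17
height = 28 // x % 34
width = total + x

4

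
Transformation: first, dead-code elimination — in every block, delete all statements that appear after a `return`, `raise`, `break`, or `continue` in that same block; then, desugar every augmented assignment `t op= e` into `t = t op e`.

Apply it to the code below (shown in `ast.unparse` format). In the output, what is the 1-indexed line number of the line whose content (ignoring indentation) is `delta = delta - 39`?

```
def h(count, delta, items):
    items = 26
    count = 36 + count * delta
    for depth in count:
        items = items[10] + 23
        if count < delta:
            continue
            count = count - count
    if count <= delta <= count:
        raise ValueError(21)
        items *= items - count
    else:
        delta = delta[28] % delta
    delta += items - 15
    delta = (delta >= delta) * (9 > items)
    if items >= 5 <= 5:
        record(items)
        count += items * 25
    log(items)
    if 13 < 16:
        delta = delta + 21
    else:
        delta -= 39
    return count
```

21

Transformed code:
def h(count, delta, items):
    items = 26
    count = 36 + count * delta
    for depth in count:
        items = items[10] + 23
        if count < delta:
            continue
    if count <= delta <= count:
        raise ValueError(21)
    else:
        delta = delta[28] % delta
    delta = delta + (items - 15)
    delta = (delta >= delta) * (9 > items)
    if items >= 5 <= 5:
        record(items)
        count = count + items * 25
    log(items)
    if 13 < 16:
        delta = delta + 21
    else:
        delta = delta - 39
    return count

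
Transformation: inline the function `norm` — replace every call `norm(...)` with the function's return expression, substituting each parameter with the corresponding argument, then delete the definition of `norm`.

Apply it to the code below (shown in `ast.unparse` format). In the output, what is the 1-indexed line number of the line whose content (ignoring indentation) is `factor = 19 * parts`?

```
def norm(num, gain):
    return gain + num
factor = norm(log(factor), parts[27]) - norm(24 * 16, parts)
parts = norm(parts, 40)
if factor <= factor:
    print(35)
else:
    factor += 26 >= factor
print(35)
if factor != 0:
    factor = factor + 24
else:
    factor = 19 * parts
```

Transformed code:
factor = parts[27] + log(factor) - (parts + 24 * 16)
parts = 40 + parts
if factor <= factor:
    print(35)
else:
    factor += 26 >= factor
print(35)
if factor != 0:
    factor = factor + 24
else:
    factor = 19 * parts

11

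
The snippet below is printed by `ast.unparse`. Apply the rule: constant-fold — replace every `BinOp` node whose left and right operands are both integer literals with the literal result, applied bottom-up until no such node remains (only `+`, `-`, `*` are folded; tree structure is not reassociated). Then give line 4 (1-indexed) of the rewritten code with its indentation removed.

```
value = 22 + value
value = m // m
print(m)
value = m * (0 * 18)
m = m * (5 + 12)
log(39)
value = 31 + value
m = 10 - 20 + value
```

Transformed code:
value = 22 + value
value = m // m
print(m)
value = m * 0
m = m * 17
log(39)
value = 31 + value
m = -10 + value

value = m * 0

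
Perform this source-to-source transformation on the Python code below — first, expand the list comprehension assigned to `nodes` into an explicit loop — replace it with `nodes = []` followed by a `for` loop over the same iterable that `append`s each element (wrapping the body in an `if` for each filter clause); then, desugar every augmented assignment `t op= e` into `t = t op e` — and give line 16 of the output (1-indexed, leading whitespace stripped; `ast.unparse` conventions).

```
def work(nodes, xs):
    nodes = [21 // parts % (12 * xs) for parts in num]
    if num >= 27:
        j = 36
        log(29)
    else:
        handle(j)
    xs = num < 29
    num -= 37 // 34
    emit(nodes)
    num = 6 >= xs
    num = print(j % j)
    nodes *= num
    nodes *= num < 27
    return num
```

nodes = nodes * (num < 27)

Transformed code:
def work(nodes, xs):
    nodes = []
    for parts in num:
        nodes.append(21 // parts % (12 * xs))
    if num >= 27:
        j = 36
        log(29)
    else:
        handle(j)
    xs = num < 29
    num = num - 37 // 34
    emit(nodes)
    num = 6 >= xs
    num = print(j % j)
    nodes = nodes * num
    nodes = nodes * (num < 27)
    return num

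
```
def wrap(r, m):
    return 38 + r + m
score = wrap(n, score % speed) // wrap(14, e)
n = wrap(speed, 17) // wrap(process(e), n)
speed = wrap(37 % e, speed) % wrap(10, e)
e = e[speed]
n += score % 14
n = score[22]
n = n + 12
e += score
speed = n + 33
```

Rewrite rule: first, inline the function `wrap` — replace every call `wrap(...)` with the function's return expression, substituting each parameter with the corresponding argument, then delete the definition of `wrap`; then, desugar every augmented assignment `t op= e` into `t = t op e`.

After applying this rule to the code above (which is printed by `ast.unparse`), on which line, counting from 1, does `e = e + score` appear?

Transformed code:
score = (38 + n + score % speed) // (38 + 14 + e)
n = (38 + speed + 17) // (38 + process(e) + n)
speed = (38 + 37 % e + speed) % (38 + 10 + e)
e = e[speed]
n = n + score % 14
n = score[22]
n = n + 12
e = e + score
speed = n + 33

8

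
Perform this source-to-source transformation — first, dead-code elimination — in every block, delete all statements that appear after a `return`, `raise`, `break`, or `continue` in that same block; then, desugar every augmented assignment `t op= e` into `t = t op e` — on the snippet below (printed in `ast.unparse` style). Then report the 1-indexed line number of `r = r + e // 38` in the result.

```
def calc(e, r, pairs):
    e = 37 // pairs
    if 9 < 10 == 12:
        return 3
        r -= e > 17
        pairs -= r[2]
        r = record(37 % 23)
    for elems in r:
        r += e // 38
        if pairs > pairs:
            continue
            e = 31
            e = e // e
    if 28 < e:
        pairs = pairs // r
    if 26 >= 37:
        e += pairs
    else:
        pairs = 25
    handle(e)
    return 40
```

6

Transformed code:
def calc(e, r, pairs):
    e = 37 // pairs
    if 9 < 10 == 12:
        return 3
    for elems in r:
        r = r + e // 38
        if pairs > pairs:
            continue
    if 28 < e:
        pairs = pairs // r
    if 26 >= 37:
        e = e + pairs
    else:
        pairs = 25
    handle(e)
    return 40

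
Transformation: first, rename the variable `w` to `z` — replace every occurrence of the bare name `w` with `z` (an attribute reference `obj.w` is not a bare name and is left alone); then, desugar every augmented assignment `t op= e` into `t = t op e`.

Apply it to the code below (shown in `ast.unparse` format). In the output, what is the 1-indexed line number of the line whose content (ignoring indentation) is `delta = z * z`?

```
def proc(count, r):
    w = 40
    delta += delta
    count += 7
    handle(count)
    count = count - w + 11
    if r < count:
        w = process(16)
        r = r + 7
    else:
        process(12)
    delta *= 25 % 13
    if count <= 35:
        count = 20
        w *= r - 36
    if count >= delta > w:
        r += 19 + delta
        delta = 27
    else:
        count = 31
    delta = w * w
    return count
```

21

Transformed code:
def proc(count, r):
    z = 40
    delta = delta + delta
    count = count + 7
    handle(count)
    count = count - z + 11
    if r < count:
        z = process(16)
        r = r + 7
    else:
        process(12)
    delta = delta * (25 % 13)
    if count <= 35:
        count = 20
        z = z * (r - 36)
    if count >= delta > z:
        r = r + (19 + delta)
        delta = 27
    else:
        count = 31
    delta = z * z
    return count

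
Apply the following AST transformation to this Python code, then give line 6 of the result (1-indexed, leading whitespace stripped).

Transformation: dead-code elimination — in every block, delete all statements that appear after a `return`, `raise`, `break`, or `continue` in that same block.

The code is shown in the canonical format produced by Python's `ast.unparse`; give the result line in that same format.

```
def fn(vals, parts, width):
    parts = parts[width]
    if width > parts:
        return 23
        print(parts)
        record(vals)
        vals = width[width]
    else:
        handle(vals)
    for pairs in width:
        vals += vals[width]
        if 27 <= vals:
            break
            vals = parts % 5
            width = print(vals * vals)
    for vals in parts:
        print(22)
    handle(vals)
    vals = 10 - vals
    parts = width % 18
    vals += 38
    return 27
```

handle(vals)

Transformed code:
def fn(vals, parts, width):
    parts = parts[width]
    if width > parts:
        return 23
    else:
        handle(vals)
    for pairs in width:
        vals += vals[width]
        if 27 <= vals:
            break
    for vals in parts:
        print(22)
    handle(vals)
    vals = 10 - vals
    parts = width % 18
    vals += 38
    return 27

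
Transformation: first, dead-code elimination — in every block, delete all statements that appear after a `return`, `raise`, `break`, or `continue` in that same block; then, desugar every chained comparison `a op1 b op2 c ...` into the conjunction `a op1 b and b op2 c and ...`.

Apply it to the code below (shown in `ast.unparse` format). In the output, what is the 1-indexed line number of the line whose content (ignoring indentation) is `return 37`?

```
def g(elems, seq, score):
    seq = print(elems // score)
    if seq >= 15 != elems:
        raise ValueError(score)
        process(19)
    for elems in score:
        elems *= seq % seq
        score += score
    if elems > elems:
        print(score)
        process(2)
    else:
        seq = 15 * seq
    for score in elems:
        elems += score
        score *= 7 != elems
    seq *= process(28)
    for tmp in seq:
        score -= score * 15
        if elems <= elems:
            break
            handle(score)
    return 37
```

Transformed code:
def g(elems, seq, score):
    seq = print(elems // score)
    if seq >= 15 and 15 != elems:
        raise ValueError(score)
    for elems in score:
        elems *= seq % seq
        score += score
    if elems > elems:
        print(score)
        process(2)
    else:
        seq = 15 * seq
    for score in elems:
        elems += score
        score *= 7 != elems
    seq *= process(28)
    for tmp in seq:
        score -= score * 15
        if elems <= elems:
            break
    return 37

21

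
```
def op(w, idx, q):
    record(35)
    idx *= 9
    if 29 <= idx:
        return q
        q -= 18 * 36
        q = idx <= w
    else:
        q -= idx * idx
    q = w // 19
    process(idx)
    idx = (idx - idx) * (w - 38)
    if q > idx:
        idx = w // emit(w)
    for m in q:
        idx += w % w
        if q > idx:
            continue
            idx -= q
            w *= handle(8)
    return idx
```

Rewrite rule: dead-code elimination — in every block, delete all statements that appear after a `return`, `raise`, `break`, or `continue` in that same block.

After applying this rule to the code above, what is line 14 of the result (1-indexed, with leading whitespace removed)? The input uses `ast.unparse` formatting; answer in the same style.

Transformed code:
def op(w, idx, q):
    record(35)
    idx *= 9
    if 29 <= idx:
        return q
    else:
        q -= idx * idx
    q = w // 19
    process(idx)
    idx = (idx - idx) * (w - 38)
    if q > idx:
        idx = w // emit(w)
    for m in q:
        idx += w % w
        if q > idx:
            continue
    return idx

idx += w % w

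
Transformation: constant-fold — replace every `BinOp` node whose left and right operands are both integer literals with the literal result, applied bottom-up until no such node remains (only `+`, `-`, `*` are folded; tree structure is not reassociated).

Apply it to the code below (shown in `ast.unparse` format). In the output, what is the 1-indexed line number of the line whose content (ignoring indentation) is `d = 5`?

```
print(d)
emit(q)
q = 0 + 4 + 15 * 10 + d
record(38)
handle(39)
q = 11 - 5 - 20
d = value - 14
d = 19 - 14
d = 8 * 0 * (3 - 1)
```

Transformed code:
print(d)
emit(q)
q = 154 + d
record(38)
handle(39)
q = -14
d = value - 14
d = 5
d = 0

8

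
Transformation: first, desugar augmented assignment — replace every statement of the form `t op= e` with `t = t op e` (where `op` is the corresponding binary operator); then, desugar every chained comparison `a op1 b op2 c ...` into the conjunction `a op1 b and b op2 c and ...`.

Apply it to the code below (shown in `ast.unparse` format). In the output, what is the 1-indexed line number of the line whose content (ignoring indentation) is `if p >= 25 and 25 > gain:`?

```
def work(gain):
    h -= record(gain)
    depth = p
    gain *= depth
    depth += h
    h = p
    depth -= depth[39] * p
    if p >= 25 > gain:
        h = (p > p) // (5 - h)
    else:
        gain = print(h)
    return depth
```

8

Transformed code:
def work(gain):
    h = h - record(gain)
    depth = p
    gain = gain * depth
    depth = depth + h
    h = p
    depth = depth - depth[39] * p
    if p >= 25 and 25 > gain:
        h = (p > p) // (5 - h)
    else:
        gain = print(h)
    return depth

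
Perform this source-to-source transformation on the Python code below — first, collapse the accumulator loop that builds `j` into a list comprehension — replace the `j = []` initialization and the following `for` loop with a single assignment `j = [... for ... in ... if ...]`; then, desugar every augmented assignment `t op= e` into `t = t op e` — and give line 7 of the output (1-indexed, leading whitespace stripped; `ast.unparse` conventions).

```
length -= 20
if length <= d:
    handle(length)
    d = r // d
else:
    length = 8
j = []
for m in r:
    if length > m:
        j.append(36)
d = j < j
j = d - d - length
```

j = [36 for m in r if length > m]

Transformed code:
length = length - 20
if length <= d:
    handle(length)
    d = r // d
else:
    length = 8
j = [36 for m in r if length > m]
d = j < j
j = d - d - length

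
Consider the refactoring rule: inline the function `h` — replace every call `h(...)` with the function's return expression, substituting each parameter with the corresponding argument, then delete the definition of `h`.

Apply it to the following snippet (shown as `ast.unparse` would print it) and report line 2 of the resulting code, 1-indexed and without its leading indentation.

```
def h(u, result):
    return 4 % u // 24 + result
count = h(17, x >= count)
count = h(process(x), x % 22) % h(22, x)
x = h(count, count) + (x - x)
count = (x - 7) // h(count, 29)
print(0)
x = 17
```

count = (4 % process(x) // 24 + x % 22) % (4 % 22 // 24 + x)

Transformed code:
count = 4 % 17 // 24 + (x >= count)
count = (4 % process(x) // 24 + x % 22) % (4 % 22 // 24 + x)
x = 4 % count // 24 + count + (x - x)
count = (x - 7) // (4 % count // 24 + 29)
print(0)
x = 17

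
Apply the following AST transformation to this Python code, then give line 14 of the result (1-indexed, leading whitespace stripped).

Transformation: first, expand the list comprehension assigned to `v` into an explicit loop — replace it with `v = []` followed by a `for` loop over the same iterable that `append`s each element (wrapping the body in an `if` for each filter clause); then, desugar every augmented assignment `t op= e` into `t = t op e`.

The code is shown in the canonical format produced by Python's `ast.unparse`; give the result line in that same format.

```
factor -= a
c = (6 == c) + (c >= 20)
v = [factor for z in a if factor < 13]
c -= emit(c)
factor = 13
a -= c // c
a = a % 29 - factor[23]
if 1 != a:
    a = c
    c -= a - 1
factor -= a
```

factor = factor - a

Transformed code:
factor = factor - a
c = (6 == c) + (c >= 20)
v = []
for z in a:
    if factor < 13:
        v.append(factor)
c = c - emit(c)
factor = 13
a = a - c // c
a = a % 29 - factor[23]
if 1 != a:
    a = c
    c = c - (a - 1)
factor = factor - a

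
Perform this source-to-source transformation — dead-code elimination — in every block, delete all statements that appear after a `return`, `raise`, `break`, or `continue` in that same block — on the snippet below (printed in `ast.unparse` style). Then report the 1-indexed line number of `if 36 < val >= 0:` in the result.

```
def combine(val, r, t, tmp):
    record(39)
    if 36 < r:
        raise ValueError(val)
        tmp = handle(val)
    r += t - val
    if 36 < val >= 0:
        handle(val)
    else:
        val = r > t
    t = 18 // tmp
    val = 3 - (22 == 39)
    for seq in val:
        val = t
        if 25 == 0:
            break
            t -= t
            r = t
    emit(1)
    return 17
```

6

Transformed code:
def combine(val, r, t, tmp):
    record(39)
    if 36 < r:
        raise ValueError(val)
    r += t - val
    if 36 < val >= 0:
        handle(val)
    else:
        val = r > t
    t = 18 // tmp
    val = 3 - (22 == 39)
    for seq in val:
        val = t
        if 25 == 0:
            break
    emit(1)
    return 17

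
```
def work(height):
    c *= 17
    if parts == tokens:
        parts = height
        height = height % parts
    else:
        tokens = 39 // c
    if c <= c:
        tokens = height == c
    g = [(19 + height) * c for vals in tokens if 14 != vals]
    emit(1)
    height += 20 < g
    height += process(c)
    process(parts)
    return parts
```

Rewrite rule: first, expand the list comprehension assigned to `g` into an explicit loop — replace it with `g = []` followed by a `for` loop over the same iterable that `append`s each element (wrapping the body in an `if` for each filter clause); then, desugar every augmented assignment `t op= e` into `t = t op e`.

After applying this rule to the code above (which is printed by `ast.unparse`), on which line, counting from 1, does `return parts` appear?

Transformed code:
def work(height):
    c = c * 17
    if parts == tokens:
        parts = height
        height = height % parts
    else:
        tokens = 39 // c
    if c <= c:
        tokens = height == c
    g = []
    for vals in tokens:
        if 14 != vals:
            g.append((19 + height) * c)
    emit(1)
    height = height + (20 < g)
    height = height + process(c)
    process(parts)
    return parts

18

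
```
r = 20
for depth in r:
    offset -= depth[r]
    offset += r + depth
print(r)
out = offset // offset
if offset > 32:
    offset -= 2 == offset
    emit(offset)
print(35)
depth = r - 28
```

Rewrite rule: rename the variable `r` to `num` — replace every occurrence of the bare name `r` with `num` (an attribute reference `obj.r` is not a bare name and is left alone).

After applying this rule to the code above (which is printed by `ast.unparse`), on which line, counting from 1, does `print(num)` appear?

Transformed code:
num = 20
for depth in num:
    offset -= depth[num]
    offset += num + depth
print(num)
out = offset // offset
if offset > 32:
    offset -= 2 == offset
    emit(offset)
print(35)
depth = num - 28

5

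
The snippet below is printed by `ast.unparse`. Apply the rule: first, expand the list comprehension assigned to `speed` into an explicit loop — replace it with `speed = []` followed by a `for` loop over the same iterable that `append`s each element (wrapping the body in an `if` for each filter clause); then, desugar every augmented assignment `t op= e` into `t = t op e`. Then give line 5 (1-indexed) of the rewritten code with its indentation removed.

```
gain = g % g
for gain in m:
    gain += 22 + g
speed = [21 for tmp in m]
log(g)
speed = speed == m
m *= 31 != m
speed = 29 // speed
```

Transformed code:
gain = g % g
for gain in m:
    gain = gain + (22 + g)
speed = []
for tmp in m:
    speed.append(21)
log(g)
speed = speed == m
m = m * (31 != m)
speed = 29 // speed

for tmp in m:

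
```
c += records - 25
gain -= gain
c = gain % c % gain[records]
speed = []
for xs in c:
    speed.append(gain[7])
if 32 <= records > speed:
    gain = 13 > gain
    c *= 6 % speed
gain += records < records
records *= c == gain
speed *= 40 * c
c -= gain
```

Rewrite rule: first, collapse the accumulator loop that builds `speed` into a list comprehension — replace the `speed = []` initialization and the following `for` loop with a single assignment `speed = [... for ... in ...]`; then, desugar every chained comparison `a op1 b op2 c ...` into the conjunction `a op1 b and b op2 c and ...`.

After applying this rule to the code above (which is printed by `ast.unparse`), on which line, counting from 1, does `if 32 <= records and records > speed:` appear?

Transformed code:
c += records - 25
gain -= gain
c = gain % c % gain[records]
speed = [gain[7] for xs in c]
if 32 <= records and records > speed:
    gain = 13 > gain
    c *= 6 % speed
gain += records < records
records *= c == gain
speed *= 40 * c
c -= gain

5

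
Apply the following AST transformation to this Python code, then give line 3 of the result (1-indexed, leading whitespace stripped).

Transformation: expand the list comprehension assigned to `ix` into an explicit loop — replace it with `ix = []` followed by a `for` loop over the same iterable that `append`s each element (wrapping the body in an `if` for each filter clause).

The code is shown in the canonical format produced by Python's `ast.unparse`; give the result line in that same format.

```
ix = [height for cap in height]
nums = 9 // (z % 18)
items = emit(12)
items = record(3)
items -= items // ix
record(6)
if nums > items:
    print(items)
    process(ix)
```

Transformed code:
ix = []
for cap in height:
    ix.append(height)
nums = 9 // (z % 18)
items = emit(12)
items = record(3)
items -= items // ix
record(6)
if nums > items:
    print(items)
    process(ix)

ix.append(height)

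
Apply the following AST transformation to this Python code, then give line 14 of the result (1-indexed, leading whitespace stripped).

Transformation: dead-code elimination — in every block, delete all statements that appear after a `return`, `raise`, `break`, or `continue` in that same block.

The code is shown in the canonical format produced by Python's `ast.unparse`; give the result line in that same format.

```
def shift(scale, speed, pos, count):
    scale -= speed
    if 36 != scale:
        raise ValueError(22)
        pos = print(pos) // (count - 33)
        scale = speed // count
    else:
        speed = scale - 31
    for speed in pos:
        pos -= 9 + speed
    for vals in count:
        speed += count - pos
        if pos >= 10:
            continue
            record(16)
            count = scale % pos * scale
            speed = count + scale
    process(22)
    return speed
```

return speed

Transformed code:
def shift(scale, speed, pos, count):
    scale -= speed
    if 36 != scale:
        raise ValueError(22)
    else:
        speed = scale - 31
    for speed in pos:
        pos -= 9 + speed
    for vals in count:
        speed += count - pos
        if pos >= 10:
            continue
    process(22)
    return speed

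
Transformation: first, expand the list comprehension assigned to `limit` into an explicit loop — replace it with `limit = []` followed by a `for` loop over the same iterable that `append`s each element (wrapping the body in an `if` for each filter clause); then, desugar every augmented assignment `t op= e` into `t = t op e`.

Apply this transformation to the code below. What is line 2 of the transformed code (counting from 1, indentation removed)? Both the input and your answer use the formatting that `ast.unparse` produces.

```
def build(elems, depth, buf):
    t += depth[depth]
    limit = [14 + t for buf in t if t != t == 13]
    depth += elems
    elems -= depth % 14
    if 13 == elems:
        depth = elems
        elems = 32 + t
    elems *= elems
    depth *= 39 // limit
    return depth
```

Transformed code:
def build(elems, depth, buf):
    t = t + depth[depth]
    limit = []
    for buf in t:
        if t != t == 13:
            limit.append(14 + t)
    depth = depth + elems
    elems = elems - depth % 14
    if 13 == elems:
        depth = elems
        elems = 32 + t
    elems = elems * elems
    depth = depth * (39 // limit)
    return depth

t = t + depth[depth]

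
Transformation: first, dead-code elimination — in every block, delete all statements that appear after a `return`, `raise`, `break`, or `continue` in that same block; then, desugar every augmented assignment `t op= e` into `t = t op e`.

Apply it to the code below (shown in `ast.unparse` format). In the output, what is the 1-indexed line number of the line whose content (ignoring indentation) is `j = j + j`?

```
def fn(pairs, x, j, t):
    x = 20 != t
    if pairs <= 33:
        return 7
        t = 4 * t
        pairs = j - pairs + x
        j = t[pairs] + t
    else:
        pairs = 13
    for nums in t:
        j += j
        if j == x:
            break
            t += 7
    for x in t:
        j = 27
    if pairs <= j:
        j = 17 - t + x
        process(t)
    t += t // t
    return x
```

Transformed code:
def fn(pairs, x, j, t):
    x = 20 != t
    if pairs <= 33:
        return 7
    else:
        pairs = 13
    for nums in t:
        j = j + j
        if j == x:
            break
    for x in t:
        j = 27
    if pairs <= j:
        j = 17 - t + x
        process(t)
    t = t + t // t
    return x

8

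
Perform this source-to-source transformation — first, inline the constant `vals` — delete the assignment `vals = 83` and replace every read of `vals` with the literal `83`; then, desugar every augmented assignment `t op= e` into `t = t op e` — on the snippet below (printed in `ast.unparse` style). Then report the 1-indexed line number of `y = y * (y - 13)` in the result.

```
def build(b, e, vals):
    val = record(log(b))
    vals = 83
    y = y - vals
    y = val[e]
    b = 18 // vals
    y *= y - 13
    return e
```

Transformed code:
def build(b, e, vals):
    val = record(log(b))
    y = y - 83
    y = val[e]
    b = 18 // 83
    y = y * (y - 13)
    return e

6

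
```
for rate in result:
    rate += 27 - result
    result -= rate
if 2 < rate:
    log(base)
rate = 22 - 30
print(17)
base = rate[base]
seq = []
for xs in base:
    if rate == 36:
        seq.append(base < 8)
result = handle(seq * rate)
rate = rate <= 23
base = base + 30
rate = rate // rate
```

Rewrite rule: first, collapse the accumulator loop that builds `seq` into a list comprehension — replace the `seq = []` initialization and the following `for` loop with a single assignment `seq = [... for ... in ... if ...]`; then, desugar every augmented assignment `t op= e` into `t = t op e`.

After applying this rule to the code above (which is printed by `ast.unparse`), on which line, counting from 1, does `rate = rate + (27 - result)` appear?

Transformed code:
for rate in result:
    rate = rate + (27 - result)
    result = result - rate
if 2 < rate:
    log(base)
rate = 22 - 30
print(17)
base = rate[base]
seq = [base < 8 for xs in base if rate == 36]
result = handle(seq * rate)
rate = rate <= 23
base = base + 30
rate = rate // rate

2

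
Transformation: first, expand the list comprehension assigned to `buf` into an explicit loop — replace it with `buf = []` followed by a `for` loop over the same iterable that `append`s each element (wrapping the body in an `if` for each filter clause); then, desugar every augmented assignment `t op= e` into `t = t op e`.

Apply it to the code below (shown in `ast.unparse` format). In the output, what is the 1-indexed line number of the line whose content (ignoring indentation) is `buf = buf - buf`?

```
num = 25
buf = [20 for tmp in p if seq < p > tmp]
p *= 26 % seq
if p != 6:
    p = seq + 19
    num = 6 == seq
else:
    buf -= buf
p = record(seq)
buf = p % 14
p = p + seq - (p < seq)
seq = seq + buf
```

11

Transformed code:
num = 25
buf = []
for tmp in p:
    if seq < p > tmp:
        buf.append(20)
p = p * (26 % seq)
if p != 6:
    p = seq + 19
    num = 6 == seq
else:
    buf = buf - buf
p = record(seq)
buf = p % 14
p = p + seq - (p < seq)
seq = seq + buf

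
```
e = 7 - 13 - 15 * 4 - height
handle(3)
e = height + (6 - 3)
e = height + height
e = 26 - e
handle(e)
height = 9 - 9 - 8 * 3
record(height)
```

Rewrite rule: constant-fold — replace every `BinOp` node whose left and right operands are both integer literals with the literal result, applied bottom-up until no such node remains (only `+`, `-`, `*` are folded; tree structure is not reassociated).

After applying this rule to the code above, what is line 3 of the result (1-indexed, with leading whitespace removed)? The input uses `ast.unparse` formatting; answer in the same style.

Transformed code:
e = -66 - height
handle(3)
e = height + 3
e = height + height
e = 26 - e
handle(e)
height = -24
record(height)

e = height + 3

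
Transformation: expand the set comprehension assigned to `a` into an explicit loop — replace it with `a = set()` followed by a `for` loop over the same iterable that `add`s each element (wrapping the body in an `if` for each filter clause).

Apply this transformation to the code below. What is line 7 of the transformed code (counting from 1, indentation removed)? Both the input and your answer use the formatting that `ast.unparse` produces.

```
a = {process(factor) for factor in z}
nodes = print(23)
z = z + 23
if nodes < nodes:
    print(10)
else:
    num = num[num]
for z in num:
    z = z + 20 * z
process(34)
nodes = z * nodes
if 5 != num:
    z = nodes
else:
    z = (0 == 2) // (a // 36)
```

print(10)

Transformed code:
a = set()
for factor in z:
    a.add(process(factor))
nodes = print(23)
z = z + 23
if nodes < nodes:
    print(10)
else:
    num = num[num]
for z in num:
    z = z + 20 * z
process(34)
nodes = z * nodes
if 5 != num:
    z = nodes
else:
    z = (0 == 2) // (a // 36)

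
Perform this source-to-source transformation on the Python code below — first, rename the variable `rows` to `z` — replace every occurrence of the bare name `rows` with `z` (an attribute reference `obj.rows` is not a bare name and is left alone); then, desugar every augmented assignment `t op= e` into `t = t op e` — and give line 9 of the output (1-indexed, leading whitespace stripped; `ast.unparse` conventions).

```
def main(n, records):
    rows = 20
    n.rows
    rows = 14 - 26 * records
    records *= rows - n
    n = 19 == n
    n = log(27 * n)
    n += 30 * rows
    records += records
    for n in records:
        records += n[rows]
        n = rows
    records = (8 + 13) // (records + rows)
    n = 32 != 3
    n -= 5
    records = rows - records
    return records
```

records = records + records

Transformed code:
def main(n, records):
    z = 20
    n.rows
    z = 14 - 26 * records
    records = records * (z - n)
    n = 19 == n
    n = log(27 * n)
    n = n + 30 * z
    records = records + records
    for n in records:
        records = records + n[z]
        n = z
    records = (8 + 13) // (records + z)
    n = 32 != 3
    n = n - 5
    records = z - records
    return records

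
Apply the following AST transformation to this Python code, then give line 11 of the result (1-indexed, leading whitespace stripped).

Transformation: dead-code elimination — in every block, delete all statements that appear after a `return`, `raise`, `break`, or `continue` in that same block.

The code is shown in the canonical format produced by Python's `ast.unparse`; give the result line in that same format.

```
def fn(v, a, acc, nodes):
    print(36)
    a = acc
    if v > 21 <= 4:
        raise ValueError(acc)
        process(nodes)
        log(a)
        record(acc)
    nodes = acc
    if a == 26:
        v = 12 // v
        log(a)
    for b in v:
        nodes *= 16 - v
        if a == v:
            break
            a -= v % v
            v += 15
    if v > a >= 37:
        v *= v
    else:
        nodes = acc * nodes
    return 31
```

Transformed code:
def fn(v, a, acc, nodes):
    print(36)
    a = acc
    if v > 21 <= 4:
        raise ValueError(acc)
    nodes = acc
    if a == 26:
        v = 12 // v
        log(a)
    for b in v:
        nodes *= 16 - v
        if a == v:
            break
    if v > a >= 37:
        v *= v
    else:
        nodes = acc * nodes
    return 31

nodes *= 16 - v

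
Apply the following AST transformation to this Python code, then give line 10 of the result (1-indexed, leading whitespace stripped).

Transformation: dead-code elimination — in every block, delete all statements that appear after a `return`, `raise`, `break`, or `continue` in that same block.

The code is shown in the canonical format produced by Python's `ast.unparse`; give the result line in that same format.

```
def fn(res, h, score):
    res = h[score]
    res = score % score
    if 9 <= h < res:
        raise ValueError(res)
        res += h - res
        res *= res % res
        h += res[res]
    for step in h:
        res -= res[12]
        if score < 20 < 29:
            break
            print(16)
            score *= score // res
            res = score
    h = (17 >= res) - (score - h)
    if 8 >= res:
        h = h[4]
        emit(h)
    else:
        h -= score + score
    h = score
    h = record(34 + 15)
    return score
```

Transformed code:
def fn(res, h, score):
    res = h[score]
    res = score % score
    if 9 <= h < res:
        raise ValueError(res)
    for step in h:
        res -= res[12]
        if score < 20 < 29:
            break
    h = (17 >= res) - (score - h)
    if 8 >= res:
        h = h[4]
        emit(h)
    else:
        h -= score + score
    h = score
    h = record(34 + 15)
    return score

h = (17 >= res) - (score - h)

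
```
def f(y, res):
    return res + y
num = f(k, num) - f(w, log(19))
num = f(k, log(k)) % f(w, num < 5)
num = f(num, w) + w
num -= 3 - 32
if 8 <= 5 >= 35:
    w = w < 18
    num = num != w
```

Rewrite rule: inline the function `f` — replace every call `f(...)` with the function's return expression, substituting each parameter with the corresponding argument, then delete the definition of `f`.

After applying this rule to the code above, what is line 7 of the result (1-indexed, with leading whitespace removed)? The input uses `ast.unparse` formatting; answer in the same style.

Transformed code:
num = num + k - (log(19) + w)
num = (log(k) + k) % ((num < 5) + w)
num = w + num + w
num -= 3 - 32
if 8 <= 5 >= 35:
    w = w < 18
    num = num != w

num = num != w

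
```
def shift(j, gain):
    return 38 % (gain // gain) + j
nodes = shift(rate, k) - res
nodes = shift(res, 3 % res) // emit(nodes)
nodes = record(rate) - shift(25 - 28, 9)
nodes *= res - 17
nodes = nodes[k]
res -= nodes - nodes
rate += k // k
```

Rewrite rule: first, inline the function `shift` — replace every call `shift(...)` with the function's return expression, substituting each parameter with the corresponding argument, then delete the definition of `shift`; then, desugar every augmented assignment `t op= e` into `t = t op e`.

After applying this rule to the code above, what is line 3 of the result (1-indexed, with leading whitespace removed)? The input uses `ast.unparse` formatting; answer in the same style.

Transformed code:
nodes = 38 % (k // k) + rate - res
nodes = (38 % (3 % res // (3 % res)) + res) // emit(nodes)
nodes = record(rate) - (38 % (9 // 9) + (25 - 28))
nodes = nodes * (res - 17)
nodes = nodes[k]
res = res - (nodes - nodes)
rate = rate + k // k

nodes = record(rate) - (38 % (9 // 9) + (25 - 28))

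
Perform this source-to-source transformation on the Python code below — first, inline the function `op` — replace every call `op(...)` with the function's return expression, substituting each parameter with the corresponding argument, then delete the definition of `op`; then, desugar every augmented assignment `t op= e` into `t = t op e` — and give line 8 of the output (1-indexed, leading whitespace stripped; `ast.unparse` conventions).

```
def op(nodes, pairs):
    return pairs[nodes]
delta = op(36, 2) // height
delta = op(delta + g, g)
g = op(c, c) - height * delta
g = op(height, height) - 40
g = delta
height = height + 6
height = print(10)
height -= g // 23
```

height = height - g // 23

Transformed code:
delta = 2[36] // height
delta = g[delta + g]
g = c[c] - height * delta
g = height[height] - 40
g = delta
height = height + 6
height = print(10)
height = height - g // 23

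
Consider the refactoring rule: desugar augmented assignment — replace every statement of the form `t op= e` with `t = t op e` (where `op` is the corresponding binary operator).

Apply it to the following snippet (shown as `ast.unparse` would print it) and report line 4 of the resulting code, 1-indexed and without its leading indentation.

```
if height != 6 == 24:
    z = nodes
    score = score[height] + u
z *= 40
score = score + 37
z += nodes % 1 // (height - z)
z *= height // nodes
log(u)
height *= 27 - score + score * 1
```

Transformed code:
if height != 6 == 24:
    z = nodes
    score = score[height] + u
z = z * 40
score = score + 37
z = z + nodes % 1 // (height - z)
z = z * (height // nodes)
log(u)
height = height * (27 - score + score * 1)

z = z * 40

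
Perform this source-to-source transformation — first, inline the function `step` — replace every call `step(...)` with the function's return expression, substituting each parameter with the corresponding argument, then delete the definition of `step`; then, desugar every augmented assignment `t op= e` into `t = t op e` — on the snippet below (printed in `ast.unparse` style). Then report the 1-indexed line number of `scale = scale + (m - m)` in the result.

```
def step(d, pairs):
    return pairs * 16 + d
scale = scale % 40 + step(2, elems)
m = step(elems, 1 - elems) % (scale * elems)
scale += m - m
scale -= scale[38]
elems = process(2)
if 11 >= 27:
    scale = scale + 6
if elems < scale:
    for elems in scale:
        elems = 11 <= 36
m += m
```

3

Transformed code:
scale = scale % 40 + (elems * 16 + 2)
m = ((1 - elems) * 16 + elems) % (scale * elems)
scale = scale + (m - m)
scale = scale - scale[38]
elems = process(2)
if 11 >= 27:
    scale = scale + 6
if elems < scale:
    for elems in scale:
        elems = 11 <= 36
m = m + m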